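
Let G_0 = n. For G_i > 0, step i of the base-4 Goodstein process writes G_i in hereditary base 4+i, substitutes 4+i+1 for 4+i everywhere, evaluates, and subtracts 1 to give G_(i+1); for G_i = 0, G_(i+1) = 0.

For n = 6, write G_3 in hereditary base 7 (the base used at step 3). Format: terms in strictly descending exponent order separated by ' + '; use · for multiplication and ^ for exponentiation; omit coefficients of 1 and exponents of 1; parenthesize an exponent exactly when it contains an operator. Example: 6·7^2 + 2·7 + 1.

6 —HB4→ 4 + 2 —bump→ 5 + 2 = 7 —(−1)→ 6
6 —HB5→ 5 + 1 —bump→ 6 + 1 = 7 —(−1)→ 6
6 —HB6→ 6 —bump→ 7 = 7 —(−1)→ 6

6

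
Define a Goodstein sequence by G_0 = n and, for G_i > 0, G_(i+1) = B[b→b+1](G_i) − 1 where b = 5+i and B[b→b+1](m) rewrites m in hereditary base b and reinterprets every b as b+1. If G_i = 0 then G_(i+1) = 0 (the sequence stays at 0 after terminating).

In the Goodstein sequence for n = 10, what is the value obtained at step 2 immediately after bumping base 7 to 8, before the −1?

(0) 10|_5 = 2·5 ↦ 2·6|_6 = 12 ⇒ 11
(1) 11|_6 = 6 + 5 ↦ 7 + 5|_7 = 12 ⇒ 11

12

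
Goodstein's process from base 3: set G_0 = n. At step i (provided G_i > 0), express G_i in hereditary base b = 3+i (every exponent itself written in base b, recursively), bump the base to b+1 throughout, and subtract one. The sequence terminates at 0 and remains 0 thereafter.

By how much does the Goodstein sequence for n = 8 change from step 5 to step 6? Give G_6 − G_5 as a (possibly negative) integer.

0

G_0 = 8. HB_3(8) = 2·3 + 2. Bump = 10. G_1 = 9.
G_1 = 9. HB_4(9) = 2·4 + 1. Bump = 11. G_2 = 10.
G_2 = 10. HB_5(10) = 2·5. Bump = 12. G_3 = 11.
G_3 = 11. HB_6(11) = 6 + 5. Bump = 12. G_4 = 11.
G_4 = 11. HB_7(11) = 7 + 4. Bump = 12. G_5 = 11.
G_5 = 11. HB_8(11) = 8 + 3. Bump = 12. G_6 = 11.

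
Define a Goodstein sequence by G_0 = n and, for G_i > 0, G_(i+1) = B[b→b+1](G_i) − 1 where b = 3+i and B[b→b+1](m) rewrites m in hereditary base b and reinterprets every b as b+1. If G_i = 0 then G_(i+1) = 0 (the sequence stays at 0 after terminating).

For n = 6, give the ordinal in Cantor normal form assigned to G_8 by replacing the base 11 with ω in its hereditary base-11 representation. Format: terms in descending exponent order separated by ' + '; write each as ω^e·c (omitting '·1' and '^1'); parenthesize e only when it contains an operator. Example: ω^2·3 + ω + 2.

[0] 6 ≡ 2·3 (base 3). Lift 4: 8. −1: 7.
[1] 7 ≡ 4 + 3 (base 4). Lift 5: 8. −1: 7.
[2] 7 ≡ 5 + 2 (base 5). Lift 6: 8. −1: 7.
[3] 7 ≡ 6 + 1 (base 6). Lift 7: 8. −1: 7.
[4] 7 ≡ 7 (base 7). Lift 8: 8. −1: 7.
[5] 7 ≡ 7 (base 8). Lift 9: 7. −1: 6.
[6] 6 ≡ 6 (base 9). Lift 10: 6. −1: 5.
[7] 5 ≡ 5 (base 10). Lift 11: 5. −1: 4.

4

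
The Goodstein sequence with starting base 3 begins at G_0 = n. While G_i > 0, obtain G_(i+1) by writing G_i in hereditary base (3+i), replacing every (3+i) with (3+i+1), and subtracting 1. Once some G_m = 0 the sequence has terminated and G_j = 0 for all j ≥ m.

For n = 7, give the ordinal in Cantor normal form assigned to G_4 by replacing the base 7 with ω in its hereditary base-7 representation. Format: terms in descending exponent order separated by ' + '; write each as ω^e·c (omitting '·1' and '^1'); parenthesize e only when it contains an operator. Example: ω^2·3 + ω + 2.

ω + 2

(0) 7|_3 = 2·3 + 1 ↦ 2·4 + 1|_4 = 9 ⇒ 8
(1) 8|_4 = 2·4 ↦ 2·5|_5 = 10 ⇒ 9
(2) 9|_5 = 5 + 4 ↦ 6 + 4|_6 = 10 ⇒ 9
(3) 9|_6 = 6 + 3 ↦ 7 + 3|_7 = 10 ⇒ 9
(4) 9|_7 = 7 + 2 ↦ 8 + 2|_8 = 10 ⇒ 9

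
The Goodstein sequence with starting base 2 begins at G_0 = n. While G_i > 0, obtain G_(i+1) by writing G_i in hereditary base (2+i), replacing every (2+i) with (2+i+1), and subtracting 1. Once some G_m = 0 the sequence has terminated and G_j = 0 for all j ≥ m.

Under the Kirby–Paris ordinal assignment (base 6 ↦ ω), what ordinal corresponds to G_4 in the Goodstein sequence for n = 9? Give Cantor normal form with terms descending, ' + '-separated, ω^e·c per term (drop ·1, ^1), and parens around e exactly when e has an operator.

step 0: 9 = 2^(2 + 1) + 1; sub 3 for 2: 3^(3 + 1) + 1; = 82; G_1 = 82−1 = 81
step 1: 81 = 3^(3 + 1); sub 4 for 3: 4^(4 + 1); = 1024; G_2 = 1024−1 = 1023
step 2: 1023 = 3·4^4 + 3·4^3 + 3·4^2 + 3·4 + 3; sub 5 for 4: 3·5^5 + 3·5^3 + 3·5^2 + 3·5 + 3; = 9843; G_3 = 9843−1 = 9842
step 3: 9842 = 3·5^5 + 3·5^3 + 3·5^2 + 3·5 + 2; sub 6 for 5: 3·6^6 + 3·6^3 + 3·6^2 + 3·6 + 2; = 140744; G_4 = 140744−1 = 140743
step 4: 140743 = 3·6^6 + 3·6^3 + 3·6^2 + 3·6 + 1; sub 7 for 6: 3·7^7 + 3·7^3 + 3·7^2 + 3·7 + 1; = 2471827; G_5 = 2471827−1 = 2471826

ω^ω·3 + ω^3·3 + ω^2·3 + ω·3 + 1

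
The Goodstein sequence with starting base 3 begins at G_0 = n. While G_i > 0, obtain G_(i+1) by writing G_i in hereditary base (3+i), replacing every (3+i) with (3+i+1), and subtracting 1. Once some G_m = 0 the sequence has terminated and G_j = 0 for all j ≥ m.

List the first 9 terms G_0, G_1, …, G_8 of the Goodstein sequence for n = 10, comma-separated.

10, 16, 24, 27, 30, 33, 36, 39, 41

10 —HB3→ 3^2 + 1 —bump→ 4^2 + 1 = 17 —(−1)→ 16
16 —HB4→ 4^2 —bump→ 5^2 = 25 —(−1)→ 24
24 —HB5→ 4·5 + 4 —bump→ 4·6 + 4 = 28 —(−1)→ 27
27 —HB6→ 4·6 + 3 —bump→ 4·7 + 3 = 31 —(−1)→ 30
30 —HB7→ 4·7 + 2 —bump→ 4·8 + 2 = 34 —(−1)→ 33
33 —HB8→ 4·8 + 1 —bump→ 4·9 + 1 = 37 —(−1)→ 36
36 —HB9→ 4·9 —bump→ 4·10 = 40 —(−1)→ 39
39 —HB10→ 3·10 + 9 —bump→ 3·11 + 9 = 42 —(−1)→ 41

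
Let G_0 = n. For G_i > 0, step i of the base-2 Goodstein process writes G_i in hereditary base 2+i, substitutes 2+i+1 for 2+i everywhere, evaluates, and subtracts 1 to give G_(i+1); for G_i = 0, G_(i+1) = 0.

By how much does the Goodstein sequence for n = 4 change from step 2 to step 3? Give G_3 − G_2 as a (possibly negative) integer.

G_0 = 4. HB_2(4) = 2^2. Bump = 27. G_1 = 26.
G_1 = 26. HB_3(26) = 2·3^2 + 2·3 + 2. Bump = 42. G_2 = 41.
G_2 = 41. HB_4(41) = 2·4^2 + 2·4 + 1. Bump = 61. G_3 = 60.

19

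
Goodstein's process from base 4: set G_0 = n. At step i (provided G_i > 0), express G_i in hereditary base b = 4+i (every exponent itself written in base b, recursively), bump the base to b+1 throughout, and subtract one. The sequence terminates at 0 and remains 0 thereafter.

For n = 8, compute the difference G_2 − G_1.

0

(0) 8|_4 = 2·4 ↦ 2·5|_5 = 10 ⇒ 9
(1) 9|_5 = 5 + 4 ↦ 6 + 4|_6 = 10 ⇒ 9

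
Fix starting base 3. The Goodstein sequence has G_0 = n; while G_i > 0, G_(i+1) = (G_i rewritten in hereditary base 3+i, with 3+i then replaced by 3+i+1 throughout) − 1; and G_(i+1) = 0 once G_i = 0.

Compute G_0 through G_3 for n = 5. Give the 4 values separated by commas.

G_0 = 5. HB_3(5) = 3 + 2. Bump = 6. G_1 = 5.
G_1 = 5. HB_4(5) = 4 + 1. Bump = 6. G_2 = 5.
G_2 = 5. HB_5(5) = 5. Bump = 6. G_3 = 5.

5, 5, 5, 5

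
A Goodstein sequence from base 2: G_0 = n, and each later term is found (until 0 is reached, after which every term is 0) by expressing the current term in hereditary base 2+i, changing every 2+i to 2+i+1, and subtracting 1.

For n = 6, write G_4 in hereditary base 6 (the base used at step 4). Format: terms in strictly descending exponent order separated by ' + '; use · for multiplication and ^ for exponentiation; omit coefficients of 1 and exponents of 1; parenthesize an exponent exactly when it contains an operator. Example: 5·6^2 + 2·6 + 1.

[0] 6 ≡ 2^2 + 2 (base 2). Lift 3: 30. −1: 29.
[1] 29 ≡ 3^3 + 2 (base 3). Lift 4: 258. −1: 257.
[2] 257 ≡ 4^4 + 1 (base 4). Lift 5: 3126. −1: 3125.
[3] 3125 ≡ 5^5 (base 5). Lift 6: 46656. −1: 46655.
[4] 46655 ≡ 5·6^5 + 5·6^4 + 5·6^3 + 5·6^2 + 5·6 + 5 (base 6). Lift 7: 98040. −1: 98039.

5·6^5 + 5·6^4 + 5·6^3 + 5·6^2 + 5·6 + 5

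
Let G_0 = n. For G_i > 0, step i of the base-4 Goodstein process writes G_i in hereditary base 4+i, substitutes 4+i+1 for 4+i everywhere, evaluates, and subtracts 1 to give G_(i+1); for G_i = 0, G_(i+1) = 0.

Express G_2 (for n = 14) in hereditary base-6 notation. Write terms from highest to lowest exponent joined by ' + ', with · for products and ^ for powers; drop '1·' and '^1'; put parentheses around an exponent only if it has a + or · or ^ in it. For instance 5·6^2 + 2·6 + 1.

G_0=14  [base 4] 3·4 + 2  →[4↦5]→  3·5 + 2 = 17  −1 ⇒ G_1=16
G_1=16  [base 5] 3·5 + 1  →[5↦6]→  3·6 + 1 = 19  −1 ⇒ G_2=18
G_2=18  [base 6] 3·6  →[6↦7]→  3·7 = 21  −1 ⇒ G_3=20

3·6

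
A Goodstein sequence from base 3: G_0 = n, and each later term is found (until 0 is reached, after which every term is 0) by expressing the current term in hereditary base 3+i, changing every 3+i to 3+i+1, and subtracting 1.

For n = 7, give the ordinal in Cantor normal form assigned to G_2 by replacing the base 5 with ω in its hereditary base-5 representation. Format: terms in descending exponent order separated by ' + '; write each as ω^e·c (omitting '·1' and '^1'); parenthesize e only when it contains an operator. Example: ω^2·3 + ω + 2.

ω + 4

i=0: 7 = 2·3 + 1 (b=3); 3→4: 2·4 + 1 = 9; 9−1 = 8
i=1: 8 = 2·4 (b=4); 4→5: 2·5 = 10; 10−1 = 9
i=2: 9 = 5 + 4 (b=5); 5→6: 6 + 4 = 10; 10−1 = 9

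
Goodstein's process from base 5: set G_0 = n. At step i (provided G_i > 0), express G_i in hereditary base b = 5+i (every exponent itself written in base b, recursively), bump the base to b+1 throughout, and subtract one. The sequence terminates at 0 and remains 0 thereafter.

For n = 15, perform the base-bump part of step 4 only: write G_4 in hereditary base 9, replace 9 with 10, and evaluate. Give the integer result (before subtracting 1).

22

G_0 = 15. HB_5(15) = 3·5. Bump = 18. G_1 = 17.
G_1 = 17. HB_6(17) = 2·6 + 5. Bump = 19. G_2 = 18.
G_2 = 18. HB_7(18) = 2·7 + 4. Bump = 20. G_3 = 19.
G_3 = 19. HB_8(19) = 2·8 + 3. Bump = 21. G_4 = 20.
G_4 = 20. HB_9(20) = 2·9 + 2. Bump = 22. G_5 = 21.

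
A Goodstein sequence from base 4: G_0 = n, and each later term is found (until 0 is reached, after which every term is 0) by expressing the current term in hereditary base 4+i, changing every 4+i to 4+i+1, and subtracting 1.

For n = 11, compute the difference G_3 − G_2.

base 4: 11 = 2·4 + 3; at 5: 2·5 + 3 = 13; next = 12
base 5: 12 = 2·5 + 2; at 6: 2·6 + 2 = 14; next = 13
base 6: 13 = 2·6 + 1; at 7: 2·7 + 1 = 15; next = 14

1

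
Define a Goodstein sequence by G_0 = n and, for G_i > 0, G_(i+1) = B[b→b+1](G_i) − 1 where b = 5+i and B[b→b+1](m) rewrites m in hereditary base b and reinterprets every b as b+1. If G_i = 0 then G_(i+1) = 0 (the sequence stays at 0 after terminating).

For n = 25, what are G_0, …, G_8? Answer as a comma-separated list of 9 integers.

base 5: 25 = 5^2; at 6: 6^2 = 36; next = 35
base 6: 35 = 5·6 + 5; at 7: 5·7 + 5 = 40; next = 39
base 7: 39 = 5·7 + 4; at 8: 5·8 + 4 = 44; next = 43
base 8: 43 = 5·8 + 3; at 9: 5·9 + 3 = 48; next = 47
base 9: 47 = 5·9 + 2; at 10: 5·10 + 2 = 52; next = 51
base 10: 51 = 5·10 + 1; at 11: 5·11 + 1 = 56; next = 55
base 11: 55 = 5·11; at 12: 5·12 = 60; next = 59
base 12: 59 = 4·12 + 11; at 13: 4·13 + 11 = 63; next = 62

25, 35, 39, 43, 47, 51, 55, 59, 62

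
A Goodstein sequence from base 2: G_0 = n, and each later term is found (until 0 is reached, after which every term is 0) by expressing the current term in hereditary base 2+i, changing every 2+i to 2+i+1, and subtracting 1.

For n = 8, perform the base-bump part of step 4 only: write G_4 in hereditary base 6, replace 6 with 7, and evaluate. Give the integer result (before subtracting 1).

base 2: 8 = 2^(2 + 1); at 3: 3^(3 + 1) = 81; next = 80
base 3: 80 = 2·3^3 + 2·3^2 + 2·3 + 2; at 4: 2·4^4 + 2·4^2 + 2·4 + 2 = 554; next = 553
base 4: 553 = 2·4^4 + 2·4^2 + 2·4 + 1; at 5: 2·5^5 + 2·5^2 + 2·5 + 1 = 6311; next = 6310
base 5: 6310 = 2·5^5 + 2·5^2 + 2·5; at 6: 2·6^6 + 2·6^2 + 2·6 = 93396; next = 93395
base 6: 93395 = 2·6^6 + 2·6^2 + 6 + 5; at 7: 2·7^7 + 2·7^2 + 7 + 5 = 1647196; next = 1647195

1647196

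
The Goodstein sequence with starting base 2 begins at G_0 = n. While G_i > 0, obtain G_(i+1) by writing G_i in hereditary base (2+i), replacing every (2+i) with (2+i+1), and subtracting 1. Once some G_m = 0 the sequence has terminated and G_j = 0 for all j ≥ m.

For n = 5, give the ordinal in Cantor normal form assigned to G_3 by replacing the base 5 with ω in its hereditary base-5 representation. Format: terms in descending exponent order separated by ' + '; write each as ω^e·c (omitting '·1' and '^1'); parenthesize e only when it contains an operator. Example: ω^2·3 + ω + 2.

5 —HB2→ 2^2 + 1 —bump→ 3^3 + 1 = 28 —(−1)→ 27
27 —HB3→ 3^3 —bump→ 4^4 = 256 —(−1)→ 255
255 —HB4→ 3·4^3 + 3·4^2 + 3·4 + 3 —bump→ 3·5^3 + 3·5^2 + 3·5 + 3 = 468 —(−1)→ 467
467 —HB5→ 3·5^3 + 3·5^2 + 3·5 + 2 —bump→ 3·6^3 + 3·6^2 + 3·6 + 2 = 776 —(−1)→ 775

ω^3·3 + ω^2·3 + ω·3 + 2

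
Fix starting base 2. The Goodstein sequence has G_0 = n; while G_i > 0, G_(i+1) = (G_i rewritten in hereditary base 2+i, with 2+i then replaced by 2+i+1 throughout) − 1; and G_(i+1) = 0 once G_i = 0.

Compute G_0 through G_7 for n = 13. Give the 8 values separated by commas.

step 0: 13 = 2^(2 + 1) + 2^2 + 1; sub 3 for 2: 3^(3 + 1) + 3^3 + 1; = 109; G_1 = 109−1 = 108
step 1: 108 = 3^(3 + 1) + 3^3; sub 4 for 3: 4^(4 + 1) + 4^4; = 1280; G_2 = 1280−1 = 1279
step 2: 1279 = 4^(4 + 1) + 3·4^3 + 3·4^2 + 3·4 + 3; sub 5 for 4: 5^(5 + 1) + 3·5^3 + 3·5^2 + 3·5 + 3; = 16093; G_3 = 16093−1 = 16092
step 3: 16092 = 5^(5 + 1) + 3·5^3 + 3·5^2 + 3·5 + 2; sub 6 for 5: 6^(6 + 1) + 3·6^3 + 3·6^2 + 3·6 + 2; = 280712; G_4 = 280712−1 = 280711
step 4: 280711 = 6^(6 + 1) + 3·6^3 + 3·6^2 + 3·6 + 1; sub 7 for 6: 7^(7 + 1) + 3·7^3 + 3·7^2 + 3·7 + 1; = 5765999; G_5 = 5765999−1 = 5765998
step 5: 5765998 = 7^(7 + 1) + 3·7^3 + 3·7^2 + 3·7; sub 8 for 7: 8^(8 + 1) + 3·8^3 + 3·8^2 + 3·8; = 134219480; G_6 = 134219480−1 = 134219479
step 6: 134219479 = 8^(8 + 1) + 3·8^3 + 3·8^2 + 2·8 + 7; sub 9 for 8: 9^(9 + 1) + 3·9^3 + 3·9^2 + 2·9 + 7; = 3486786856; G_7 = 3486786856−1 = 3486786855

13, 108, 1279, 16092, 280711, 5765998, 134219479, 3486786855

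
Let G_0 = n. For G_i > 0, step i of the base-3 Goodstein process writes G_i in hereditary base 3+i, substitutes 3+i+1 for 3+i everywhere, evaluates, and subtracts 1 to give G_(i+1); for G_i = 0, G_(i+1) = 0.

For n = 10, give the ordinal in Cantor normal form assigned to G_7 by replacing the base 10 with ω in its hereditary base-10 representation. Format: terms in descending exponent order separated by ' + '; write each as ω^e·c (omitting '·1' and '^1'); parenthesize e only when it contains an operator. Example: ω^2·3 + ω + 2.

[0] 10 ≡ 3^2 + 1 (base 3). Lift 4: 17. −1: 16.
[1] 16 ≡ 4^2 (base 4). Lift 5: 25. −1: 24.
[2] 24 ≡ 4·5 + 4 (base 5). Lift 6: 28. −1: 27.
[3] 27 ≡ 4·6 + 3 (base 6). Lift 7: 31. −1: 30.
[4] 30 ≡ 4·7 + 2 (base 7). Lift 8: 34. −1: 33.
[5] 33 ≡ 4·8 + 1 (base 8). Lift 9: 37. −1: 36.
[6] 36 ≡ 4·9 (base 9). Lift 10: 40. −1: 39.

ω·3 + 9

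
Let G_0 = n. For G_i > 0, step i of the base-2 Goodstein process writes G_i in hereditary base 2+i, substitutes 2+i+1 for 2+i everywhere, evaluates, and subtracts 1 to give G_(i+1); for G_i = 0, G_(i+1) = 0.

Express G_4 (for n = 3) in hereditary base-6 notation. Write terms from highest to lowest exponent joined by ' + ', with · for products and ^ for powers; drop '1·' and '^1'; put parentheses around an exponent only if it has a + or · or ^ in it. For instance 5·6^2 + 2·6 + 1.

1

3 —HB2→ 2 + 1 —bump→ 3 + 1 = 4 —(−1)→ 3
3 —HB3→ 3 —bump→ 4 = 4 —(−1)→ 3
3 —HB4→ 3 —bump→ 3 = 3 —(−1)→ 2
2 —HB5→ 2 —bump→ 2 = 2 —(−1)→ 1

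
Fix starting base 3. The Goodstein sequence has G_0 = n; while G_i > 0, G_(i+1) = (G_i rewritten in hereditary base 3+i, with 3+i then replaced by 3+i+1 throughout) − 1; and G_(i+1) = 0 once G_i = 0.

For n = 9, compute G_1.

15

i=0: 9 = 3^2 (b=3); 3→4: 4^2 = 16; 16−1 = 15
i=1: 15 = 3·4 + 3 (b=4); 4→5: 3·5 + 3 = 18; 18−1 = 17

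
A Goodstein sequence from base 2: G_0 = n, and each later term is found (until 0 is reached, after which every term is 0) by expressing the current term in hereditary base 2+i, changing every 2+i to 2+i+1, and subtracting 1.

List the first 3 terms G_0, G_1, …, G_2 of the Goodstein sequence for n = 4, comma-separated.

4, 26, 41

4 —HB2→ 2^2 —bump→ 3^3 = 27 —(−1)→ 26
26 —HB3→ 2·3^2 + 2·3 + 2 —bump→ 2·4^2 + 2·4 + 2 = 42 —(−1)→ 41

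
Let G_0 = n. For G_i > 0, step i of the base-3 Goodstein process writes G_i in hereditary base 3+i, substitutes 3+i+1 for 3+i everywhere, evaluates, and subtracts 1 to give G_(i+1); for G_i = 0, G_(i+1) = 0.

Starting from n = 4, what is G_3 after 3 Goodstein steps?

4 —HB3→ 3 + 1 —bump→ 4 + 1 = 5 —(−1)→ 4
4 —HB4→ 4 —bump→ 5 = 5 —(−1)→ 4
4 —HB5→ 4 —bump→ 4 = 4 —(−1)→ 3
3 —HB6→ 3 —bump→ 3 = 3 —(−1)→ 2

3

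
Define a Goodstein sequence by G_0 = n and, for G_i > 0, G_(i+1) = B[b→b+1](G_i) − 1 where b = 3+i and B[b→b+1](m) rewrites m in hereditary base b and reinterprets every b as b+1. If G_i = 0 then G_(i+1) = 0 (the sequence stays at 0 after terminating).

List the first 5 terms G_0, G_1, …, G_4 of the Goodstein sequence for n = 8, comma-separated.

8, 9, 10, 11, 11

step 0: 8 = 2·3 + 2; sub 4 for 3: 2·4 + 2; = 10; G_1 = 10−1 = 9
step 1: 9 = 2·4 + 1; sub 5 for 4: 2·5 + 1; = 11; G_2 = 11−1 = 10
step 2: 10 = 2·5; sub 6 for 5: 2·6; = 12; G_3 = 12−1 = 11
step 3: 11 = 6 + 5; sub 7 for 6: 7 + 5; = 12; G_4 = 12−1 = 11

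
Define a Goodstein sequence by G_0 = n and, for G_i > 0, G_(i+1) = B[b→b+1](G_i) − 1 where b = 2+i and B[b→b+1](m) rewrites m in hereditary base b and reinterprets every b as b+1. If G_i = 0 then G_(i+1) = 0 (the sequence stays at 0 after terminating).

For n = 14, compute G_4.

326591

(0) 14|_2 = 2^(2 + 1) + 2^2 + 2 ↦ 3^(3 + 1) + 3^3 + 3|_3 = 111 ⇒ 110
(1) 110|_3 = 3^(3 + 1) + 3^3 + 2 ↦ 4^(4 + 1) + 4^4 + 2|_4 = 1282 ⇒ 1281
(2) 1281|_4 = 4^(4 + 1) + 4^4 + 1 ↦ 5^(5 + 1) + 5^5 + 1|_5 = 18751 ⇒ 18750
(3) 18750|_5 = 5^(5 + 1) + 5^5 ↦ 6^(6 + 1) + 6^6|_6 = 326592 ⇒ 326591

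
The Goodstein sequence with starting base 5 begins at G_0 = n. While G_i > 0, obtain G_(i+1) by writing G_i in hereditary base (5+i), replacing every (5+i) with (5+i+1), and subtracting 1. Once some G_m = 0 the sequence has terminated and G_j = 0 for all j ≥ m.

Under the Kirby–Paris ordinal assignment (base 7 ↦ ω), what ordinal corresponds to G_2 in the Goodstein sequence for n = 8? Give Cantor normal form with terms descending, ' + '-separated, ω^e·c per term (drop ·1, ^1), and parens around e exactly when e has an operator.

ω + 1

(0) 8|_5 = 5 + 3 ↦ 6 + 3|_6 = 9 ⇒ 8
(1) 8|_6 = 6 + 2 ↦ 7 + 2|_7 = 9 ⇒ 8
(2) 8|_7 = 7 + 1 ↦ 8 + 1|_8 = 9 ⇒ 8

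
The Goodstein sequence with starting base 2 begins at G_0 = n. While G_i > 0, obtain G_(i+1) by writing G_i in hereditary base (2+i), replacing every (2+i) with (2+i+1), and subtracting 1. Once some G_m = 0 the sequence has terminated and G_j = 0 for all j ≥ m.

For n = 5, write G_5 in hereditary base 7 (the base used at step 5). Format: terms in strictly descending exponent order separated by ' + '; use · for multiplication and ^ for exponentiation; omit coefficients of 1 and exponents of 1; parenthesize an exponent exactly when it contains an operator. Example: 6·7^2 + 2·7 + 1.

(0) 5|_2 = 2^2 + 1 ↦ 3^3 + 1|_3 = 28 ⇒ 27
(1) 27|_3 = 3^3 ↦ 4^4|_4 = 256 ⇒ 255
(2) 255|_4 = 3·4^3 + 3·4^2 + 3·4 + 3 ↦ 3·5^3 + 3·5^2 + 3·5 + 3|_5 = 468 ⇒ 467
(3) 467|_5 = 3·5^3 + 3·5^2 + 3·5 + 2 ↦ 3·6^3 + 3·6^2 + 3·6 + 2|_6 = 776 ⇒ 775
(4) 775|_6 = 3·6^3 + 3·6^2 + 3·6 + 1 ↦ 3·7^3 + 3·7^2 + 3·7 + 1|_7 = 1198 ⇒ 1197
(5) 1197|_7 = 3·7^3 + 3·7^2 + 3·7 ↦ 3·8^3 + 3·8^2 + 3·8|_8 = 1752 ⇒ 1751

3·7^3 + 3·7^2 + 3·7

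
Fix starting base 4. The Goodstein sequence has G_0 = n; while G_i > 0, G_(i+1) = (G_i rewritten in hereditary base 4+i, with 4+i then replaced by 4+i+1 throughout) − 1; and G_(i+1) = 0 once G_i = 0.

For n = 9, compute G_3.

11

[0] 9 ≡ 2·4 + 1 (base 4). Lift 5: 11. −1: 10.
[1] 10 ≡ 2·5 (base 5). Lift 6: 12. −1: 11.
[2] 11 ≡ 6 + 5 (base 6). Lift 7: 12. −1: 11.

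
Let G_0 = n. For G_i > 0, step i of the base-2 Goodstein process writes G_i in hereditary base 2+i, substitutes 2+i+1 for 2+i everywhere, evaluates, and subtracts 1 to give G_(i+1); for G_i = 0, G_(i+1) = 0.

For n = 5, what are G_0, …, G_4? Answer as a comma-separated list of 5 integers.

5, 27, 255, 467, 775

G_0 = 5. HB_2(5) = 2^2 + 1. Bump = 28. G_1 = 27.
G_1 = 27. HB_3(27) = 3^3. Bump = 256. G_2 = 255.
G_2 = 255. HB_4(255) = 3·4^3 + 3·4^2 + 3·4 + 3. Bump = 468. G_3 = 467.
G_3 = 467. HB_5(467) = 3·5^3 + 3·5^2 + 3·5 + 2. Bump = 776. G_4 = 775.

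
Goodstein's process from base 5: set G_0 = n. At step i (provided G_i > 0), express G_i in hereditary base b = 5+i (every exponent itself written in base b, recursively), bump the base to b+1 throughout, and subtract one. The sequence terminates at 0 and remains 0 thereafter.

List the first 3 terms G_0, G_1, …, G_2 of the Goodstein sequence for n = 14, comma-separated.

14, 15, 16

(0) 14|_5 = 2·5 + 4 ↦ 2·6 + 4|_6 = 16 ⇒ 15
(1) 15|_6 = 2·6 + 3 ↦ 2·7 + 3|_7 = 17 ⇒ 16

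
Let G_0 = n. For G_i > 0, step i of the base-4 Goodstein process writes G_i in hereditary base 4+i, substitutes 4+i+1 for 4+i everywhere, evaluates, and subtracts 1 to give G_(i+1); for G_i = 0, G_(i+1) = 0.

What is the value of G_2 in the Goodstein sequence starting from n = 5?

5

G_0 = 5. HB_4(5) = 4 + 1. Bump = 6. G_1 = 5.
G_1 = 5. HB_5(5) = 5. Bump = 6. G_2 = 5.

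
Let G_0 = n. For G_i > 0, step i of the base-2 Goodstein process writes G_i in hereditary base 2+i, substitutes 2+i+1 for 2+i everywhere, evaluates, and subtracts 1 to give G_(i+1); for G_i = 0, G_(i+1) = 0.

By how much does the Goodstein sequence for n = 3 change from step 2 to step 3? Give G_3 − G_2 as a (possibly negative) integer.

-1

G_0=3  [base 2] 2 + 1  →[2↦3]→  3 + 1 = 4  −1 ⇒ G_1=3
G_1=3  [base 3] 3  →[3↦4]→  4 = 4  −1 ⇒ G_2=3
G_2=3  [base 4] 3  →[4↦5]→  3 = 3  −1 ⇒ G_3=2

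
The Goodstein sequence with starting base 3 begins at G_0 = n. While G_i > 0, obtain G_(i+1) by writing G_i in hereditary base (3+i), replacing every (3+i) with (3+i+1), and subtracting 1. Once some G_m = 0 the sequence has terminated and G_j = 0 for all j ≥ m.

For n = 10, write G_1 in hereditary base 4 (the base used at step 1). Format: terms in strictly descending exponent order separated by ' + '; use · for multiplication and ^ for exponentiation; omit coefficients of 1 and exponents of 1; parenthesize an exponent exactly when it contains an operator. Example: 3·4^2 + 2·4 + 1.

(0) 10|_3 = 3^2 + 1 ↦ 4^2 + 1|_4 = 17 ⇒ 16
(1) 16|_4 = 4^2 ↦ 5^2|_5 = 25 ⇒ 24

4^2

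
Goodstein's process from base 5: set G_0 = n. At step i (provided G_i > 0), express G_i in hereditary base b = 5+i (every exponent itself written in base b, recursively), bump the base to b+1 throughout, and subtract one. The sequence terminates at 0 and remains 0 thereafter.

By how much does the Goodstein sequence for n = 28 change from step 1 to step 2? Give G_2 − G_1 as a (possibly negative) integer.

12

(0) 28|_5 = 5^2 + 3 ↦ 6^2 + 3|_6 = 39 ⇒ 38
(1) 38|_6 = 6^2 + 2 ↦ 7^2 + 2|_7 = 51 ⇒ 50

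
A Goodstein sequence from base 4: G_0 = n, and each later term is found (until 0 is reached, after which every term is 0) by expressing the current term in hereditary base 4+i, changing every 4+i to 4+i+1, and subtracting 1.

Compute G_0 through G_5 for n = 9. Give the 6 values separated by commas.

9, 10, 11, 11, 11, 11

[0] 9 ≡ 2·4 + 1 (base 4). Lift 5: 11. −1: 10.
[1] 10 ≡ 2·5 (base 5). Lift 6: 12. −1: 11.
[2] 11 ≡ 6 + 5 (base 6). Lift 7: 12. −1: 11.
[3] 11 ≡ 7 + 4 (base 7). Lift 8: 12. −1: 11.
[4] 11 ≡ 8 + 3 (base 8). Lift 9: 12. −1: 11.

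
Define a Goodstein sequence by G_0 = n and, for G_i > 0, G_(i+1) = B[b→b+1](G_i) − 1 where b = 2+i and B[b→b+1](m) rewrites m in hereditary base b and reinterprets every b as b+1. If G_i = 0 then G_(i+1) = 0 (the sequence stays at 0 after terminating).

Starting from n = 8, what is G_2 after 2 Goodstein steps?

G_0 = 8. HB_2(8) = 2^(2 + 1). Bump = 81. G_1 = 80.
G_1 = 80. HB_3(80) = 2·3^3 + 2·3^2 + 2·3 + 2. Bump = 554. G_2 = 553.
G_2 = 553. HB_4(553) = 2·4^4 + 2·4^2 + 2·4 + 1. Bump = 6311. G_3 = 6310.

553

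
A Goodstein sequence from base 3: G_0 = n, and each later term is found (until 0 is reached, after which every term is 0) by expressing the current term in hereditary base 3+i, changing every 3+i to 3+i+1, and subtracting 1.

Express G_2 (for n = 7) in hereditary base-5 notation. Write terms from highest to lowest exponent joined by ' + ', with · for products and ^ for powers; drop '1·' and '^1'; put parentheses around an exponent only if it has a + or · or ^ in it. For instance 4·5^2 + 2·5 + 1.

5 + 4

step 0: 7 = 2·3 + 1; sub 4 for 3: 2·4 + 1; = 9; G_1 = 9−1 = 8
step 1: 8 = 2·4; sub 5 for 4: 2·5; = 10; G_2 = 10−1 = 9
step 2: 9 = 5 + 4; sub 6 for 5: 6 + 4; = 10; G_3 = 10−1 = 9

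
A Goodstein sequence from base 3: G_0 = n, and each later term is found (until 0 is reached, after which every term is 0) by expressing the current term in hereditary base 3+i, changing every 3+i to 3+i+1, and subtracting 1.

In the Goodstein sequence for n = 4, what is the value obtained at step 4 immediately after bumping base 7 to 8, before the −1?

2

i=0: 4 = 3 + 1 (b=3); 3→4: 4 + 1 = 5; 5−1 = 4
i=1: 4 = 4 (b=4); 4→5: 5 = 5; 5−1 = 4
i=2: 4 = 4 (b=5); 5→6: 4 = 4; 4−1 = 3
i=3: 3 = 3 (b=6); 6→7: 3 = 3; 3−1 = 2
i=4: 2 = 2 (b=7); 7→8: 2 = 2; 2−1 = 1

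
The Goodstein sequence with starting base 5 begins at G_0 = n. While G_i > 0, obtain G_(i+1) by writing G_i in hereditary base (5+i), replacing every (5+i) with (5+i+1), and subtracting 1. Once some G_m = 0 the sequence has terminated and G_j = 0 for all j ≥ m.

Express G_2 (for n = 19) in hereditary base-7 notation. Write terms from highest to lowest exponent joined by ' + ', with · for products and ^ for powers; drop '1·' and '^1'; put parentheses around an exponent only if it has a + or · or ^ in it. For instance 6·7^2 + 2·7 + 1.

(0) 19|_5 = 3·5 + 4 ↦ 3·6 + 4|_6 = 22 ⇒ 21
(1) 21|_6 = 3·6 + 3 ↦ 3·7 + 3|_7 = 24 ⇒ 23

3·7 + 2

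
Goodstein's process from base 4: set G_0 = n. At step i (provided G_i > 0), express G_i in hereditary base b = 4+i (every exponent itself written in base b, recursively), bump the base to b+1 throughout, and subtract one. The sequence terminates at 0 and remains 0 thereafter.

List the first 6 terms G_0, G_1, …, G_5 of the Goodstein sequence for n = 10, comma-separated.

10, 11, 12, 13, 13, 13

G_0 = 10. HB_4(10) = 2·4 + 2. Bump = 12. G_1 = 11.
G_1 = 11. HB_5(11) = 2·5 + 1. Bump = 13. G_2 = 12.
G_2 = 12. HB_6(12) = 2·6. Bump = 14. G_3 = 13.
G_3 = 13. HB_7(13) = 7 + 6. Bump = 14. G_4 = 13.
G_4 = 13. HB_8(13) = 8 + 5. Bump = 14. G_5 = 13.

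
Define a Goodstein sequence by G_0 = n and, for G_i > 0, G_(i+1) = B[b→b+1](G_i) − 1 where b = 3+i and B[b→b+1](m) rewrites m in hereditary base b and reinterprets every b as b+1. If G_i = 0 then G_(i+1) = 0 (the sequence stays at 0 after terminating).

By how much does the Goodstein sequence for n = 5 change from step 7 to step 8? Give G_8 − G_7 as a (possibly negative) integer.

G_0=5  [base 3] 3 + 2  →[3↦4]→  4 + 2 = 6  −1 ⇒ G_1=5
G_1=5  [base 4] 4 + 1  →[4↦5]→  5 + 1 = 6  −1 ⇒ G_2=5
G_2=5  [base 5] 5  →[5↦6]→  6 = 6  −1 ⇒ G_3=5
G_3=5  [base 6] 5  →[6↦7]→  5 = 5  −1 ⇒ G_4=4
G_4=4  [base 7] 4  →[7↦8]→  4 = 4  −1 ⇒ G_5=3
G_5=3  [base 8] 3  →[8↦9]→  3 = 3  −1 ⇒ G_6=2
G_6=2  [base 9] 2  →[9↦10]→  2 = 2  −1 ⇒ G_7=1
G_7=1  [base 10] 1  →[10↦11]→  1 = 1  −1 ⇒ G_8=0

-1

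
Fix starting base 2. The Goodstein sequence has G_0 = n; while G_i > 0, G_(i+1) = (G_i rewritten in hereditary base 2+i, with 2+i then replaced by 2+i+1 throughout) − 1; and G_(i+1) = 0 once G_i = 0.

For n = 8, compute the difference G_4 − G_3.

G_0 = 8. HB_2(8) = 2^(2 + 1). Bump = 81. G_1 = 80.
G_1 = 80. HB_3(80) = 2·3^3 + 2·3^2 + 2·3 + 2. Bump = 554. G_2 = 553.
G_2 = 553. HB_4(553) = 2·4^4 + 2·4^2 + 2·4 + 1. Bump = 6311. G_3 = 6310.
G_3 = 6310. HB_5(6310) = 2·5^5 + 2·5^2 + 2·5. Bump = 93396. G_4 = 93395.

87085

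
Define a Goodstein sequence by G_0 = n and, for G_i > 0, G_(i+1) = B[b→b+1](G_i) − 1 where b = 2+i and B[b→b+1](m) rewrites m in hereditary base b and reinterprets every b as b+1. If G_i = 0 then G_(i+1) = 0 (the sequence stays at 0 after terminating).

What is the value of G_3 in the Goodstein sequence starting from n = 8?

G_0 = 8. HB_2(8) = 2^(2 + 1). Bump = 81. G_1 = 80.
G_1 = 80. HB_3(80) = 2·3^3 + 2·3^2 + 2·3 + 2. Bump = 554. G_2 = 553.
G_2 = 553. HB_4(553) = 2·4^4 + 2·4^2 + 2·4 + 1. Bump = 6311. G_3 = 6310.

6310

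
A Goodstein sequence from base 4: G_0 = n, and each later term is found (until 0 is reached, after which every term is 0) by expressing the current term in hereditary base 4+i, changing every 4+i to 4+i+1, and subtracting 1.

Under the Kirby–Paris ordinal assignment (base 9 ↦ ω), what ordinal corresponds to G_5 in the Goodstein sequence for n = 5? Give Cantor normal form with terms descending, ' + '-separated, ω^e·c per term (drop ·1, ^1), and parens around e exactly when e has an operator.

2

(0) 5|_4 = 4 + 1 ↦ 5 + 1|_5 = 6 ⇒ 5
(1) 5|_5 = 5 ↦ 6|_6 = 6 ⇒ 5
(2) 5|_6 = 5 ↦ 5|_7 = 5 ⇒ 4
(3) 4|_7 = 4 ↦ 4|_8 = 4 ⇒ 3
(4) 3|_8 = 3 ↦ 3|_9 = 3 ⇒ 2
(5) 2|_9 = 2 ↦ 2|_10 = 2 ⇒ 1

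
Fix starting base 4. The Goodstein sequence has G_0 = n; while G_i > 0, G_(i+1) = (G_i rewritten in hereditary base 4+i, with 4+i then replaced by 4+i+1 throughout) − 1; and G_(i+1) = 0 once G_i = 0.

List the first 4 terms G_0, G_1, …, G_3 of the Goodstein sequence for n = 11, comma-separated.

G_0 = 11. HB_4(11) = 2·4 + 3. Bump = 13. G_1 = 12.
G_1 = 12. HB_5(12) = 2·5 + 2. Bump = 14. G_2 = 13.
G_2 = 13. HB_6(13) = 2·6 + 1. Bump = 15. G_3 = 14.

11, 12, 13, 14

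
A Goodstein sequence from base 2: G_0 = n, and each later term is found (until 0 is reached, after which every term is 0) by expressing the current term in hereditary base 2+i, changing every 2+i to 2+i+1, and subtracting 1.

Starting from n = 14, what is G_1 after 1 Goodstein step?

110

base 2: 14 = 2^(2 + 1) + 2^2 + 2; at 3: 3^(3 + 1) + 3^3 + 3 = 111; next = 110
base 3: 110 = 3^(3 + 1) + 3^3 + 2; at 4: 4^(4 + 1) + 4^4 + 2 = 1282; next = 1281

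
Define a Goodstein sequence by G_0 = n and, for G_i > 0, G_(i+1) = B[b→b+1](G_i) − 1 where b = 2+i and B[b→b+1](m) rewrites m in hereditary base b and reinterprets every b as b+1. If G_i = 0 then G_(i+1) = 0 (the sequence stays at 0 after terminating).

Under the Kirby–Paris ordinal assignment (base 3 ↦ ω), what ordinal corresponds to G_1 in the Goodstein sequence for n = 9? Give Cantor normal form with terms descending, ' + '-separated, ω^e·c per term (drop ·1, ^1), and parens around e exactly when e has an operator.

ω^(ω + 1)

[0] 9 ≡ 2^(2 + 1) + 1 (base 2). Lift 3: 82. −1: 81.
[1] 81 ≡ 3^(3 + 1) (base 3). Lift 4: 1024. −1: 1023.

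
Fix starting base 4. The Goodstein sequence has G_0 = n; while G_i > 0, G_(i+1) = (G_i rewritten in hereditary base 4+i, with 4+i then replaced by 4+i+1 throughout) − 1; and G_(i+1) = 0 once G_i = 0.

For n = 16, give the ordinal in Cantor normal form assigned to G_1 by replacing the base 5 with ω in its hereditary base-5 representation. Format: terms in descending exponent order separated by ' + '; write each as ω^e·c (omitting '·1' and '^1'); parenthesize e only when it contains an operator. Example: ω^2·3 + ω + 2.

ω·4 + 4

i=0: 16 = 4^2 (b=4); 4→5: 5^2 = 25; 25−1 = 24
i=1: 24 = 4·5 + 4 (b=5); 5→6: 4·6 + 4 = 28; 28−1 = 27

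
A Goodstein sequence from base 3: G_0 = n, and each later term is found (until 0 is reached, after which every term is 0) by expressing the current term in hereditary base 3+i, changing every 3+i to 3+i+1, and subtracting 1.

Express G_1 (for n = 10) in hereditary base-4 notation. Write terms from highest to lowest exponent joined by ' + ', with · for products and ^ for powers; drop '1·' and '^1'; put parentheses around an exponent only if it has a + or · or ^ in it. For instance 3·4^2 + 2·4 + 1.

G_0=10  [base 3] 3^2 + 1  →[3↦4]→  4^2 + 1 = 17  −1 ⇒ G_1=16
G_1=16  [base 4] 4^2  →[4↦5]→  5^2 = 25  −1 ⇒ G_2=24

4^2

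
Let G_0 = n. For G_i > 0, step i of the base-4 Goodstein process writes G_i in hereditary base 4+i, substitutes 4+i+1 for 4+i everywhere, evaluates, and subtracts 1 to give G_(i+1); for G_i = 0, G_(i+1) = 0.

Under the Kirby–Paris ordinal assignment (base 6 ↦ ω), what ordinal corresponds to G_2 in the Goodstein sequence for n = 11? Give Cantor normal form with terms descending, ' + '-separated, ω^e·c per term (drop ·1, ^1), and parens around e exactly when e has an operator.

step 0: 11 = 2·4 + 3; sub 5 for 4: 2·5 + 3; = 13; G_1 = 13−1 = 12
step 1: 12 = 2·5 + 2; sub 6 for 5: 2·6 + 2; = 14; G_2 = 14−1 = 13
step 2: 13 = 2·6 + 1; sub 7 for 6: 2·7 + 1; = 15; G_3 = 15−1 = 14

ω·2 + 1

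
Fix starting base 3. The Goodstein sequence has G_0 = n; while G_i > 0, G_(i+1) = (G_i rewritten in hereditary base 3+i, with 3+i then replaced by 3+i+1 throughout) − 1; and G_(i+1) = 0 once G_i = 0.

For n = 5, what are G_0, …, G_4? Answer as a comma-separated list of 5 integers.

5, 5, 5, 5, 4

G_0 = 5. HB_3(5) = 3 + 2. Bump = 6. G_1 = 5.
G_1 = 5. HB_4(5) = 4 + 1. Bump = 6. G_2 = 5.
G_2 = 5. HB_5(5) = 5. Bump = 6. G_3 = 5.
G_3 = 5. HB_6(5) = 5. Bump = 5. G_4 = 4.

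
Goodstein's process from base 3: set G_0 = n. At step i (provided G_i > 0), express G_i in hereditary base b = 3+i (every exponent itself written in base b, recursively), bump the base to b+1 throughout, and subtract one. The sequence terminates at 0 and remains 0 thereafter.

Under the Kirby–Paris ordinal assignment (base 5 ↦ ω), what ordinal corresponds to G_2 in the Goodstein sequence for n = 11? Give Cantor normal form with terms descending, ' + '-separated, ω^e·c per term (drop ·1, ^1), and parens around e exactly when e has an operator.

i=0: 11 = 3^2 + 2 (b=3); 3→4: 4^2 + 2 = 18; 18−1 = 17
i=1: 17 = 4^2 + 1 (b=4); 4→5: 5^2 + 1 = 26; 26−1 = 25
i=2: 25 = 5^2 (b=5); 5→6: 6^2 = 36; 36−1 = 35

ω^2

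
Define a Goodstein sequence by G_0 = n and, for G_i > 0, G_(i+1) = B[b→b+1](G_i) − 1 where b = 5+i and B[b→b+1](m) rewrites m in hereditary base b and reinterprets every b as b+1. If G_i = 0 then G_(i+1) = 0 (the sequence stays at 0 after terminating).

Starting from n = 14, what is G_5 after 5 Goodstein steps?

G_0=14  [base 5] 2·5 + 4  →[5↦6]→  2·6 + 4 = 16  −1 ⇒ G_1=15
G_1=15  [base 6] 2·6 + 3  →[6↦7]→  2·7 + 3 = 17  −1 ⇒ G_2=16
G_2=16  [base 7] 2·7 + 2  →[7↦8]→  2·8 + 2 = 18  −1 ⇒ G_3=17
G_3=17  [base 8] 2·8 + 1  →[8↦9]→  2·9 + 1 = 19  −1 ⇒ G_4=18
G_4=18  [base 9] 2·9  →[9↦10]→  2·10 = 20  −1 ⇒ G_5=19
G_5=19  [base 10] 10 + 9  →[10↦11]→  11 + 9 = 20  −1 ⇒ G_6=19

19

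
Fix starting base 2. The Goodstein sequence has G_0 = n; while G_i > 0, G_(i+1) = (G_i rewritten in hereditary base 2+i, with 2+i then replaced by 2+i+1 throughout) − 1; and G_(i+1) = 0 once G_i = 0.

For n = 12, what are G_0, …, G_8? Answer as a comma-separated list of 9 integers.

12, 107, 1065, 15685, 280019, 5764910, 134217867, 3486784574, 100000000211

i=0: 12 = 2^(2 + 1) + 2^2 (b=2); 2→3: 3^(3 + 1) + 3^3 = 108; 108−1 = 107
i=1: 107 = 3^(3 + 1) + 2·3^2 + 2·3 + 2 (b=3); 3→4: 4^(4 + 1) + 2·4^2 + 2·4 + 2 = 1066; 1066−1 = 1065
i=2: 1065 = 4^(4 + 1) + 2·4^2 + 2·4 + 1 (b=4); 4→5: 5^(5 + 1) + 2·5^2 + 2·5 + 1 = 15686; 15686−1 = 15685
i=3: 15685 = 5^(5 + 1) + 2·5^2 + 2·5 (b=5); 5→6: 6^(6 + 1) + 2·6^2 + 2·6 = 280020; 280020−1 = 280019
i=4: 280019 = 6^(6 + 1) + 2·6^2 + 6 + 5 (b=6); 6→7: 7^(7 + 1) + 2·7^2 + 7 + 5 = 5764911; 5764911−1 = 5764910
i=5: 5764910 = 7^(7 + 1) + 2·7^2 + 7 + 4 (b=7); 7→8: 8^(8 + 1) + 2·8^2 + 8 + 4 = 134217868; 134217868−1 = 134217867
i=6: 134217867 = 8^(8 + 1) + 2·8^2 + 8 + 3 (b=8); 8→9: 9^(9 + 1) + 2·9^2 + 9 + 3 = 3486784575; 3486784575−1 = 3486784574
i=7: 3486784574 = 9^(9 + 1) + 2·9^2 + 9 + 2 (b=9); 9→10: 10^(10 + 1) + 2·10^2 + 10 + 2 = 100000000212; 100000000212−1 = 100000000211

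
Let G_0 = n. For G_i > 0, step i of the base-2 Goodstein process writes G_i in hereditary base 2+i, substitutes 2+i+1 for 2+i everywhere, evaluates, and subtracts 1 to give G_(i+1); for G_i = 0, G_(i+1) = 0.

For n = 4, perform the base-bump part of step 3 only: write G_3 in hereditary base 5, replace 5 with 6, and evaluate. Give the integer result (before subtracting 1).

i=0: 4 = 2^2 (b=2); 2→3: 3^3 = 27; 27−1 = 26
i=1: 26 = 2·3^2 + 2·3 + 2 (b=3); 3→4: 2·4^2 + 2·4 + 2 = 42; 42−1 = 41
i=2: 41 = 2·4^2 + 2·4 + 1 (b=4); 4→5: 2·5^2 + 2·5 + 1 = 61; 61−1 = 60

84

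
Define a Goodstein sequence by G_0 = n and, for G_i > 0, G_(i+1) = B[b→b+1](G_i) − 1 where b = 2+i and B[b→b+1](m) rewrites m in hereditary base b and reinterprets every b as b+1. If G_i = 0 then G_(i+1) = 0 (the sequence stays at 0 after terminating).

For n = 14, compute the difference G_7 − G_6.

step 0: 14 = 2^(2 + 1) + 2^2 + 2; sub 3 for 2: 3^(3 + 1) + 3^3 + 3; = 111; G_1 = 111−1 = 110
step 1: 110 = 3^(3 + 1) + 3^3 + 2; sub 4 for 3: 4^(4 + 1) + 4^4 + 2; = 1282; G_2 = 1282−1 = 1281
step 2: 1281 = 4^(4 + 1) + 4^4 + 1; sub 5 for 4: 5^(5 + 1) + 5^5 + 1; = 18751; G_3 = 18751−1 = 18750
step 3: 18750 = 5^(5 + 1) + 5^5; sub 6 for 5: 6^(6 + 1) + 6^6; = 326592; G_4 = 326592−1 = 326591
step 4: 326591 = 6^(6 + 1) + 5·6^5 + 5·6^4 + 5·6^3 + 5·6^2 + 5·6 + 5; sub 7 for 6: 7^(7 + 1) + 5·7^5 + 5·7^4 + 5·7^3 + 5·7^2 + 5·7 + 5; = 5862841; G_5 = 5862841−1 = 5862840
step 5: 5862840 = 7^(7 + 1) + 5·7^5 + 5·7^4 + 5·7^3 + 5·7^2 + 5·7 + 4; sub 8 for 7: 8^(8 + 1) + 5·8^5 + 5·8^4 + 5·8^3 + 5·8^2 + 5·8 + 4; = 134404972; G_6 = 134404972−1 = 134404971
step 6: 134404971 = 8^(8 + 1) + 5·8^5 + 5·8^4 + 5·8^3 + 5·8^2 + 5·8 + 3; sub 9 for 8: 9^(9 + 1) + 5·9^5 + 5·9^4 + 5·9^3 + 5·9^2 + 5·9 + 3; = 3487116549; G_7 = 3487116549−1 = 3487116548

3352711577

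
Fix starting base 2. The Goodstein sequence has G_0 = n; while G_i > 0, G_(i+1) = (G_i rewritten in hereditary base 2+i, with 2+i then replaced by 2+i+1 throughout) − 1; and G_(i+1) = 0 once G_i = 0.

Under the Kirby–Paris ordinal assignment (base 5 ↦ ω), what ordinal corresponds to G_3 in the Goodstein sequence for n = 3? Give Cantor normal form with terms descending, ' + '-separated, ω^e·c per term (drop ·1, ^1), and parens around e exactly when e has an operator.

i=0: 3 = 2 + 1 (b=2); 2→3: 3 + 1 = 4; 4−1 = 3
i=1: 3 = 3 (b=3); 3→4: 4 = 4; 4−1 = 3
i=2: 3 = 3 (b=4); 4→5: 3 = 3; 3−1 = 2
i=3: 2 = 2 (b=5); 5→6: 2 = 2; 2−1 = 1

2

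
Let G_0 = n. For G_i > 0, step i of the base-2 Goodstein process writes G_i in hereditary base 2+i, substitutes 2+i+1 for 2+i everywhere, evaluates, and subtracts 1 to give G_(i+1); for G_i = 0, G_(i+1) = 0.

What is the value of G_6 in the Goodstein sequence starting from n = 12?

G_0 = 12. HB_2(12) = 2^(2 + 1) + 2^2. Bump = 108. G_1 = 107.
G_1 = 107. HB_3(107) = 3^(3 + 1) + 2·3^2 + 2·3 + 2. Bump = 1066. G_2 = 1065.
G_2 = 1065. HB_4(1065) = 4^(4 + 1) + 2·4^2 + 2·4 + 1. Bump = 15686. G_3 = 15685.
G_3 = 15685. HB_5(15685) = 5^(5 + 1) + 2·5^2 + 2·5. Bump = 280020. G_4 = 280019.
G_4 = 280019. HB_6(280019) = 6^(6 + 1) + 2·6^2 + 6 + 5. Bump = 5764911. G_5 = 5764910.
G_5 = 5764910. HB_7(5764910) = 7^(7 + 1) + 2·7^2 + 7 + 4. Bump = 134217868. G_6 = 134217867.

134217867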